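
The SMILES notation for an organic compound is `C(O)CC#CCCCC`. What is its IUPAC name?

oct-3-yn-1-ol

Counting along the main chain through the –OH group and the multiple bond gives 8 carbons: the parent is octane.
The principal characteristic group is an alcohol (–OH), named with the suffix -ol.
The chain contains a C≡C triple bond, so the unsaturation ending is -yne.
The numbering direction is chosen so that numbering from this end puts the hydroxyl group at C-1 rather than C-8.
This places the hydroxyl at C-1; the triple bond between C-3 and C-4.
Assembling the pieces gives oct-3-yn-1-ol.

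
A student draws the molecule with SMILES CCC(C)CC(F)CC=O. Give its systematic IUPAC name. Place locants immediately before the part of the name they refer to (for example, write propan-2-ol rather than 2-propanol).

3-fluoro-5-methylheptanal

Counting along the main chain through the –CHO group gives 7 carbons: the parent is heptane.
The highest-priority functional group is an aldehyde (terminal –CHO), so the name ends in -al.
The numbering direction is chosen so that the aldehyde carbon is C-1 by definition.
This places a fluoro group at C-3; a methyl group at C-5.
Substituent prefixes are cited in alphabetical order (multiplying prefixes like di-/tri- are ignored for ordering).
Assembling the pieces gives 3-fluoro-5-methylheptanal.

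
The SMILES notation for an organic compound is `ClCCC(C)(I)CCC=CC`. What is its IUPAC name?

The longest chain bearing the multiple bond is 8 carbons long (octane).
The chain contains a C=C double bond, so the unsaturation ending is -ene.
The numbering direction is chosen so that numbering from this end puts the double bond at C-2 rather than C-6.
With this numbering: the double bond between C-2 and C-3; a chloro group at C-8; an iodo group at C-6; a methyl group at C-6.
The substituents are ordered alphabetically, ignoring any di-/tri- multipliers.
Putting it together: 8-chloro-6-iodo-6-methyloct-2-ene.

8-chloro-6-iodo-6-methyloct-2-ene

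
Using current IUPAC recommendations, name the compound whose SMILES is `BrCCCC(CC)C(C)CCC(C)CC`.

1-bromo-4-ethyl-5,8-dimethyldecane

The longest carbon chain is 10 atoms: the parent is decane.
Choose the numbering such that the substituent locant set {1,4,5,8} is lower than {3,6,7,10} at the first point of difference.
This places a bromo group at C-1; an ethyl group at C-4; methyl groups at C-5 and C-8.
Substituent prefixes are cited in alphabetical order (multiplying prefixes like di-/tri- are ignored for ordering).
Putting it together: 1-bromo-4-ethyl-5,8-dimethyldecane.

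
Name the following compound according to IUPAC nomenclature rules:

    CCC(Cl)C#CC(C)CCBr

1-bromo-6-chloro-3-methyloct-4-yne

The longest carbon chain that includes the multiple bond has 8 carbons, so the parent hydride is octane.
The chain contains a C≡C triple bond, so the unsaturation ending is -yne.
The numbering direction is chosen so that the substituent locant set {1,3,6} is lower than {3,6,8} at the first point of difference.
That gives the triple bond between C-4 and C-5; a bromo group at C-1; a chloro group at C-6; a methyl group at C-3.
The substituents are ordered alphabetically, ignoring any di-/tri- multipliers.
The name is 1-bromo-6-chloro-3-methyloct-4-yne.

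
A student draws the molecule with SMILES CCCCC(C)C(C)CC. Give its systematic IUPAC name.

3,4-dimethyloctane

The longest continuous carbon chain has 8 atoms, so the parent hydride is octane.
Choose the numbering such that the substituent locant set {3,4} is lower than {5,6} at the first point of difference.
That gives methyl groups at C-3 and C-4.
The name is 3,4-dimethyloctane.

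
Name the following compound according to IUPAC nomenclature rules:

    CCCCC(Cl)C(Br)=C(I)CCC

The longest chain bearing the multiple bond is 10 carbons long (decane).
The chain contains a C=C double bond, so the unsaturation ending is -ene.
The numbering direction is chosen so that numbering from this end puts the double bond at C-4 rather than C-6.
With this numbering: the double bond between C-4 and C-5; a bromo group at C-5; a chloro group at C-6; an iodo group at C-4.
Substituent prefixes are cited in alphabetical order (multiplying prefixes like di-/tri- are ignored for ordering).
The name is 5-bromo-6-chloro-4-iododec-4-ene.

5-bromo-6-chloro-4-iododec-4-ene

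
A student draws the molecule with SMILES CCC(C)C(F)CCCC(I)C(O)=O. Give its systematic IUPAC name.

The longest carbon chain that includes the –COOH group has 9 carbons, so the parent hydride is nonane.
The principal characteristic group is a carboxylic acid (terminal –COOH), named with the suffix -oic acid.
The numbering direction is chosen so that the carboxylic acid carbon is C-1 by definition.
This places a fluoro group at C-6; an iodo group at C-2; a methyl group at C-7.
Substituent prefixes are cited in alphabetical order (multiplying prefixes like di-/tri- are ignored for ordering).
Assembling the pieces gives 6-fluoro-2-iodo-7-methylnonanoic acid.

6-fluoro-2-iodo-7-methylnonanoic acid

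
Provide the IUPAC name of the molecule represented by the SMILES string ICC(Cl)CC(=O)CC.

The longest chain bearing the carbonyl is 6 carbons long (hexane).
The highest-priority functional group is a ketone (C=O on an internal carbon), so the name ends in -one.
The numbering direction is chosen so that numbering from this end puts the carbonyl group at C-3 rather than C-4.
That gives the carbonyl at C-3; a chloro group at C-5; an iodo group at C-6.
Substituent prefixes are cited in alphabetical order (multiplying prefixes like di-/tri- are ignored for ordering).
The name is 5-chloro-6-iodohexan-3-one.

5-chloro-6-iodohexan-3-one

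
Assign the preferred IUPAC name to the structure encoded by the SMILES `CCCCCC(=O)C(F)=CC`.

The longest chain bearing the carbonyl and the multiple bond is 9 carbons long (nonane).
The highest-priority functional group is a ketone (C=O on an internal carbon), so the name ends in -one.
There is one C=C double bond, indicated by the ending -ene.
Choose the numbering such that numbering from this end puts the carbonyl group at C-4 rather than C-6.
With this numbering: the carbonyl at C-4; the double bond between C-2 and C-3; a fluoro group at C-3.
Putting it together: 3-fluoronon-2-en-4-one.

3-fluoronon-2-en-4-one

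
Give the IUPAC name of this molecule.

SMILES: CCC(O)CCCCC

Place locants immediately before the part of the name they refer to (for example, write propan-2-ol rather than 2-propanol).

octan-3-ol

Counting along the main chain through the –OH group gives 8 carbons: the parent is octane.
The principal characteristic group is an alcohol (–OH), named with the suffix -ol.
Number the chain so that numbering from this end puts the hydroxyl group at C-3 rather than C-6.
With this numbering: the hydroxyl at C-3.
The name is octan-3-ol.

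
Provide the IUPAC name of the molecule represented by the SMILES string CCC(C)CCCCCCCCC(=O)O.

The longest chain bearing the –COOH group is 12 carbons long (dodecane).
A carboxylic acid (terminal –COOH) is the principal characteristic group, giving the suffix -oic acid.
Choose the numbering such that the carboxylic acid carbon is C-1 by definition.
With this numbering: a methyl group at C-10.
Assembling the pieces gives 10-methyldodecanoic acid.

10-methyldodecanoic acid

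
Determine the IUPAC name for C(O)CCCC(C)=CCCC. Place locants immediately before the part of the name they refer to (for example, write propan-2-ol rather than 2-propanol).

5-methylnon-5-en-1-ol

Counting along the main chain through the –OH group and the multiple bond gives 9 carbons: the parent is nonane.
An alcohol (–OH) is the principal characteristic group, giving the suffix -ol.
There is one C=C double bond, indicated by the ending -ene.
Choose the numbering such that numbering from this end puts the hydroxyl group at C-1 rather than C-9.
That gives the hydroxyl at C-1; the double bond between C-5 and C-6; a methyl group at C-5.
Putting it together: 5-methylnon-5-en-1-ol.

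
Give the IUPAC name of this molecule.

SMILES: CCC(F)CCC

3-fluorohexane

The longest continuous carbon chain has 6 atoms, so the parent hydride is hexane.
Number the chain so that the substituent locant set {3} is lower than {4} at the first point of difference.
That gives a fluoro group at C-3.
Assembling the pieces gives 3-fluorohexane.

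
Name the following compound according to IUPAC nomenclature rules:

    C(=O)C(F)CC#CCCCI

The longest carbon chain that includes the –CHO group and the multiple bond has 8 carbons, so the parent hydride is octane.
The principal characteristic group is an aldehyde (terminal –CHO), named with the suffix -al.
The chain contains a C≡C triple bond, so the unsaturation ending is -yne.
Choose the numbering such that the aldehyde carbon is C-1 by definition.
With this numbering: the triple bond between C-4 and C-5; a fluoro group at C-2; an iodo group at C-8.
The substituents are ordered alphabetically, ignoring any di-/tri- multipliers.
Putting it together: 2-fluoro-8-iodooct-4-ynal.

2-fluoro-8-iodooct-4-ynal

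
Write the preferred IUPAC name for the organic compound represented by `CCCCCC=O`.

Counting along the main chain through the –CHO group gives 6 carbons: the parent is hexane.
An aldehyde (terminal –CHO) is the principal characteristic group, giving the suffix -al.
Number the chain so that the aldehyde carbon is C-1 by definition.
The name is hexanal.

hexanal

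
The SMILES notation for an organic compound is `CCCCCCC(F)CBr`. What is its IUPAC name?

1-bromo-2-fluorooctane

The parent chain contains 8 carbons (octane).
Choose the numbering such that the substituent locant set {1,2} is lower than {7,8} at the first point of difference.
This places a bromo group at C-1; a fluoro group at C-2.
The substituents are ordered alphabetically, ignoring any di-/tri- multipliers.
The name is 1-bromo-2-fluorooctane.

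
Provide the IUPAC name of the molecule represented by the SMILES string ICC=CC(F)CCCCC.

4-fluoro-1-iodonon-2-ene

The longest carbon chain that includes the multiple bond has 9 carbons, so the parent hydride is nonane.
There is one C=C double bond, indicated by the ending -ene.
Number the chain so that numbering from this end puts the double bond at C-2 rather than C-7.
With this numbering: the double bond between C-2 and C-3; a fluoro group at C-4; an iodo group at C-1.
Substituent prefixes are cited in alphabetical order (multiplying prefixes like di-/tri- are ignored for ordering).
Assembling the pieces gives 4-fluoro-1-iodonon-2-ene.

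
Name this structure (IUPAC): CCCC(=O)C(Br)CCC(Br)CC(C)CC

5,8-dibromo-10-methyldodecan-4-one

The longest chain bearing the carbonyl is 12 carbons long (dodecane).
The highest-priority functional group is a ketone (C=O on an internal carbon), so the name ends in -one.
Choose the numbering such that numbering from this end puts the carbonyl group at C-4 rather than C-9.
This places the carbonyl at C-4; bromo groups at C-5 and C-8; a methyl group at C-10.
The substituents are ordered alphabetically, ignoring any di-/tri- multipliers.
Putting it together: 5,8-dibromo-10-methyldodecan-4-one.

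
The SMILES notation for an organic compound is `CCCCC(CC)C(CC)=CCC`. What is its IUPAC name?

4,5-diethylnon-3-ene

The longest carbon chain that includes the multiple bond has 9 carbons, so the parent hydride is nonane.
There is one C=C double bond, indicated by the ending -ene.
The numbering direction is chosen so that numbering from this end puts the double bond at C-3 rather than C-6.
This places the double bond between C-3 and C-4; ethyl groups at C-4 and C-5.
Putting it together: 4,5-diethylnon-3-ene.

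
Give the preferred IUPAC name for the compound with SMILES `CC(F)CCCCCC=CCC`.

10-fluoroundec-3-ene

The longest carbon chain that includes the multiple bond has 11 carbons, so the parent hydride is undecane.
There is one C=C double bond, indicated by the ending -ene.
Number the chain so that numbering from this end puts the double bond at C-3 rather than C-8.
With this numbering: the double bond between C-3 and C-4; a fluoro group at C-10.
Putting it together: 10-fluoroundec-3-ene.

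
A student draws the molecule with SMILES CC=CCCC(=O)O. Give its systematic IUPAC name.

hex-4-enoic acid

The longest carbon chain that includes the –COOH group and the multiple bond has 6 carbons, so the parent hydride is hexane.
A carboxylic acid (terminal –COOH) is the principal characteristic group, giving the suffix -oic acid.
A C=C double bond in the chain gives the infix -ene-.
Choose the numbering such that the carboxylic acid carbon is C-1 by definition.
This places the double bond between C-4 and C-5.
Putting it together: hex-4-enoic acid.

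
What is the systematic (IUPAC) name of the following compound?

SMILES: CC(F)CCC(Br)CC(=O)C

4-bromo-7-fluorooctan-2-one

The longest carbon chain that includes the carbonyl has 8 carbons, so the parent hydride is octane.
The principal characteristic group is a ketone (C=O on an internal carbon), named with the suffix -one.
The numbering direction is chosen so that numbering from this end puts the carbonyl group at C-2 rather than C-7.
This places the carbonyl at C-2; a bromo group at C-4; a fluoro group at C-7.
Substituent prefixes are cited in alphabetical order (multiplying prefixes like di-/tri- are ignored for ordering).
The name is 4-bromo-7-fluorooctan-2-one.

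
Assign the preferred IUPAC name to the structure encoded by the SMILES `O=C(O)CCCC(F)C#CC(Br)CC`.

8-bromo-5-fluorodec-6-ynoic acid

The longest carbon chain that includes the –COOH group and the multiple bond has 10 carbons, so the parent hydride is decane.
A carboxylic acid (terminal –COOH) is the principal characteristic group, giving the suffix -oic acid.
There is one C≡C triple bond, indicated by the ending -yne.
The numbering direction is chosen so that the carboxylic acid carbon is C-1 by definition.
This places the triple bond between C-6 and C-7; a bromo group at C-8; a fluoro group at C-5.
Substituent prefixes are cited in alphabetical order (multiplying prefixes like di-/tri- are ignored for ordering).
Assembling the pieces gives 8-bromo-5-fluorodec-6-ynoic acid.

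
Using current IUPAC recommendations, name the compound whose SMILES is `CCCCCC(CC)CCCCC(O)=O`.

6-ethylundecanoic acid

The longest chain bearing the –COOH group is 11 carbons long (undecane).
The highest-priority functional group is a carboxylic acid (terminal –COOH), so the name ends in -oic acid.
The numbering direction is chosen so that the carboxylic acid carbon is C-1 by definition.
This places an ethyl group at C-6.
The name is 6-ethylundecanoic acid.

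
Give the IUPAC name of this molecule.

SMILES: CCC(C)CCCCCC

3-methylnonane

The parent chain contains 9 carbons (nonane).
The numbering direction is chosen so that the substituent locant set {3} is lower than {7} at the first point of difference.
This places a methyl group at C-3.
The name is 3-methylnonane.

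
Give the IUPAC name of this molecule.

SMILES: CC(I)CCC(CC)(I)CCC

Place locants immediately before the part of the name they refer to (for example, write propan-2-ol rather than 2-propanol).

5-ethyl-2,5-diiodooctane

The longest carbon chain is 8 atoms: the parent is octane.
The numbering direction is chosen so that the substituent locant set {2,5,5} is lower than {4,4,7} at the first point of difference.
With this numbering: an ethyl group at C-5; iodo groups at C-2 and C-5.
The substituents are ordered alphabetically, ignoring any di-/tri- multipliers.
Putting it together: 5-ethyl-2,5-diiodooctane.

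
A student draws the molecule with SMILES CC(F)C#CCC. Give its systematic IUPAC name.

The longest chain bearing the multiple bond is 6 carbons long (hexane).
A C≡C triple bond in the chain gives the infix -yne-.
Number the chain so that the substituent locant set {2} is lower than {5} at the first point of difference.
That gives the triple bond between C-3 and C-4; a fluoro group at C-2.
Assembling the pieces gives 2-fluorohex-3-yne.

2-fluorohex-3-yne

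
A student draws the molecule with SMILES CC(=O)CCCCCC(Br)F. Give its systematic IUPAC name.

The longest chain bearing the carbonyl is 8 carbons long (octane).
A ketone (C=O on an internal carbon) is the principal characteristic group, giving the suffix -one.
The numbering direction is chosen so that numbering from this end puts the carbonyl group at C-2 rather than C-7.
This places the carbonyl at C-2; a bromo group at C-8; a fluoro group at C-8.
The substituents are ordered alphabetically, ignoring any di-/tri- multipliers.
The name is 8-bromo-8-fluorooctan-2-one.

8-bromo-8-fluorooctan-2-one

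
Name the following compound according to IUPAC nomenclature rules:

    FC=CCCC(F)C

1,5-difluorohex-1-ene

Counting along the main chain through the multiple bond gives 6 carbons: the parent is hexane.
The chain contains a C=C double bond, so the unsaturation ending is -ene.
The numbering direction is chosen so that numbering from this end puts the double bond at C-1 rather than C-5.
That gives the double bond between C-1 and C-2; fluoro groups at C-1 and C-5.
Putting it together: 1,5-difluorohex-1-ene.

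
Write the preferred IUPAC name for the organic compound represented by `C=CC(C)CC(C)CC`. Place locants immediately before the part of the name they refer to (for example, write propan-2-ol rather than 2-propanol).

Counting along the main chain through the multiple bond gives 7 carbons: the parent is heptane.
A C=C double bond in the chain gives the infix -ene-.
Number the chain so that numbering from this end puts the double bond at C-1 rather than C-6.
That gives the double bond between C-1 and C-2; methyl groups at C-3 and C-5.
Putting it together: 3,5-dimethylhept-1-ene.

3,5-dimethylhept-1-ene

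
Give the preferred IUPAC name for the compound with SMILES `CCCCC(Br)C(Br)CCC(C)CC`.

6,7-dibromo-3-methylundecane

The longest continuous carbon chain has 11 atoms, so the parent hydride is undecane.
Choose the numbering such that the substituent locant set {3,6,7} is lower than {5,6,9} at the first point of difference.
With this numbering: bromo groups at C-6 and C-7; a methyl group at C-3.
Prefixes are listed alphabetically: bromo, methyl.
The name is 6,7-dibromo-3-methylundecane.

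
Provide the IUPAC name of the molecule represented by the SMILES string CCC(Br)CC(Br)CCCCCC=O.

Counting along the main chain through the –CHO group gives 11 carbons: the parent is undecane.
An aldehyde (terminal –CHO) is the principal characteristic group, giving the suffix -al.
The numbering direction is chosen so that the aldehyde carbon is C-1 by definition.
This places bromo groups at C-7 and C-9.
Assembling the pieces gives 7,9-dibromoundecanal.

7,9-dibromoundecanal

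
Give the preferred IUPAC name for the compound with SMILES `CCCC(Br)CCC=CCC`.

The longest chain bearing the multiple bond is 10 carbons long (decane).
A C=C double bond in the chain gives the infix -ene-.
The numbering direction is chosen so that numbering from this end puts the double bond at C-3 rather than C-7.
This places the double bond between C-3 and C-4; a bromo group at C-7.
Assembling the pieces gives 7-bromodec-3-ene.

7-bromodec-3-ene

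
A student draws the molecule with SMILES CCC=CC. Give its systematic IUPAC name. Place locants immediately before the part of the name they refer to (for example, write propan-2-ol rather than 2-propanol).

pent-2-ene

The longest chain bearing the multiple bond is 5 carbons long (pentane).
There is one C=C double bond, indicated by the ending -ene.
Number the chain so that numbering from this end puts the double bond at C-2 rather than C-3.
That gives the double bond between C-2 and C-3.
The name is pent-2-ene.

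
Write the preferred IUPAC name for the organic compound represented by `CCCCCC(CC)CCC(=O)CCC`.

The longest chain bearing the carbonyl is 12 carbons long (dodecane).
A ketone (C=O on an internal carbon) is the principal characteristic group, giving the suffix -one.
Number the chain so that numbering from this end puts the carbonyl group at C-4 rather than C-9.
That gives the carbonyl at C-4; an ethyl group at C-7.
Putting it together: 7-ethyldodecan-4-one.

7-ethyldodecan-4-one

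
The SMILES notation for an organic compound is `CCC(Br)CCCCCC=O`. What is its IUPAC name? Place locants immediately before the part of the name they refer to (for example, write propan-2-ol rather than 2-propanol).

7-bromononanal

Counting along the main chain through the –CHO group gives 9 carbons: the parent is nonane.
The principal characteristic group is an aldehyde (terminal –CHO), named with the suffix -al.
Number the chain so that the aldehyde carbon is C-1 by definition.
With this numbering: a bromo group at C-7.
Putting it together: 7-bromononanal.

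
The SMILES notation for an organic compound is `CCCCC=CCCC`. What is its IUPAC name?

non-4-ene

The longest chain bearing the multiple bond is 9 carbons long (nonane).
A C=C double bond in the chain gives the infix -ene-.
Number the chain so that numbering from this end puts the double bond at C-4 rather than C-5.
With this numbering: the double bond between C-4 and C-5.
Putting it together: non-4-ene.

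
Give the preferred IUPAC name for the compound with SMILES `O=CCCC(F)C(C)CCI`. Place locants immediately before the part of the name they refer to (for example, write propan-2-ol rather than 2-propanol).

4-fluoro-7-iodo-5-methylheptanal

The longest chain bearing the –CHO group is 7 carbons long (heptane).
The highest-priority functional group is an aldehyde (terminal –CHO), so the name ends in -al.
Choose the numbering such that the aldehyde carbon is C-1 by definition.
With this numbering: a fluoro group at C-4; an iodo group at C-7; a methyl group at C-5.
Prefixes are listed alphabetically: fluoro, iodo, methyl.
Assembling the pieces gives 4-fluoro-7-iodo-5-methylheptanal.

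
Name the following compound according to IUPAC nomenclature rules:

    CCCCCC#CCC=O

non-3-ynal

Counting along the main chain through the –CHO group and the multiple bond gives 9 carbons: the parent is nonane.
The highest-priority functional group is an aldehyde (terminal –CHO), so the name ends in -al.
There is one C≡C triple bond, indicated by the ending -yne.
The numbering direction is chosen so that the aldehyde carbon is C-1 by definition.
With this numbering: the triple bond between C-3 and C-4.
Assembling the pieces gives non-3-ynal.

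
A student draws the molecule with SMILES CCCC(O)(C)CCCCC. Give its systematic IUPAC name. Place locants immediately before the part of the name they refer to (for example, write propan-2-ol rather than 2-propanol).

The longest chain bearing the –OH group is 9 carbons long (nonane).
An alcohol (–OH) is the principal characteristic group, giving the suffix -ol.
Number the chain so that numbering from this end puts the hydroxyl group at C-4 rather than C-6.
That gives the hydroxyl at C-4; a methyl group at C-4.
The name is 4-methylnonan-4-ol.

4-methylnonan-4-ol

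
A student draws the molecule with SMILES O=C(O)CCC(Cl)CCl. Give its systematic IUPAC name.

4,5-dichloropentanoic acid

The longest chain bearing the –COOH group is 5 carbons long (pentane).
A carboxylic acid (terminal –COOH) is the principal characteristic group, giving the suffix -oic acid.
The numbering direction is chosen so that the carboxylic acid carbon is C-1 by definition.
This places chloro groups at C-4 and C-5.
Putting it together: 4,5-dichloropentanoic acid.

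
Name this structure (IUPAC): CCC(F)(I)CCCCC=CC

Counting along the main chain through the multiple bond gives 10 carbons: the parent is decane.
There is one C=C double bond, indicated by the ending -ene.
Choose the numbering such that numbering from this end puts the double bond at C-2 rather than C-8.
This places the double bond between C-2 and C-3; a fluoro group at C-8; an iodo group at C-8.
Prefixes are listed alphabetically: fluoro, iodo.
Assembling the pieces gives 8-fluoro-8-iododec-2-ene.

8-fluoro-8-iododec-2-ene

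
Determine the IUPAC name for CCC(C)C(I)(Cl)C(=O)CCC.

The longest chain bearing the carbonyl is 8 carbons long (octane).
The principal characteristic group is a ketone (C=O on an internal carbon), named with the suffix -one.
Choose the numbering such that numbering from this end puts the carbonyl group at C-4 rather than C-5.
With this numbering: the carbonyl at C-4; a chloro group at C-5; an iodo group at C-5; a methyl group at C-6.
The substituents are ordered alphabetically, ignoring any di-/tri- multipliers.
The name is 5-chloro-5-iodo-6-methyloctan-4-one.

5-chloro-5-iodo-6-methyloctan-4-one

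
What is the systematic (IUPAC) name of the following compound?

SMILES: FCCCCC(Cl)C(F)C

The parent chain contains 7 carbons (heptane).
Number the chain so that the substituent locant set {1,5,6} is lower than {2,3,7} at the first point of difference.
With this numbering: a chloro group at C-5; fluoro groups at C-1 and C-6.
Prefixes are listed alphabetically: chloro, fluoro.
Putting it together: 5-chloro-1,6-difluoroheptane.

5-chloro-1,6-difluoroheptane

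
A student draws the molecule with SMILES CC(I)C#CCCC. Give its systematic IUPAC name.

The longest chain bearing the multiple bond is 7 carbons long (heptane).
The chain contains a C≡C triple bond, so the unsaturation ending is -yne.
Number the chain so that numbering from this end puts the triple bond at C-3 rather than C-4.
This places the triple bond between C-3 and C-4; an iodo group at C-2.
Assembling the pieces gives 2-iodohept-3-yne.

2-iodohept-3-yne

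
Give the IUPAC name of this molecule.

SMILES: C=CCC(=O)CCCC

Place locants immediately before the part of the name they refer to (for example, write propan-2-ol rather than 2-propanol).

oct-1-en-4-one

The longest chain bearing the carbonyl and the multiple bond is 8 carbons long (octane).
The highest-priority functional group is a ketone (C=O on an internal carbon), so the name ends in -one.
The chain contains a C=C double bond, so the unsaturation ending is -ene.
Choose the numbering such that numbering from this end puts the carbonyl group at C-4 rather than C-5.
This places the carbonyl at C-4; the double bond between C-1 and C-2.
Putting it together: oct-1-en-4-one.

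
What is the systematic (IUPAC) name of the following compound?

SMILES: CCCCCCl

The parent chain contains 5 carbons (pentane).
Choose the numbering such that the substituent locant set {1} is lower than {5} at the first point of difference.
With this numbering: a chloro group at C-1.
Putting it together: 1-chloropentane.

1-chloropentane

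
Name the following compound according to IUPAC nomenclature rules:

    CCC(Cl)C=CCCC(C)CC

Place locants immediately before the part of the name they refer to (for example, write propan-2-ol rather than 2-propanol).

The longest carbon chain that includes the multiple bond has 10 carbons, so the parent hydride is decane.
There is one C=C double bond, indicated by the ending -ene.
Choose the numbering such that numbering from this end puts the double bond at C-4 rather than C-6.
That gives the double bond between C-4 and C-5; a chloro group at C-3; a methyl group at C-8.
The substituents are ordered alphabetically, ignoring any di-/tri- multipliers.
Assembling the pieces gives 3-chloro-8-methyldec-4-ene.

3-chloro-8-methyldec-4-ene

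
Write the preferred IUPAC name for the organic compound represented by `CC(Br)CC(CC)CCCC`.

The longest carbon chain is 8 atoms: the parent is octane.
The numbering direction is chosen so that the substituent locant set {2,4} is lower than {5,7} at the first point of difference.
With this numbering: a bromo group at C-2; an ethyl group at C-4.
The substituents are ordered alphabetically, ignoring any di-/tri- multipliers.
Assembling the pieces gives 2-bromo-4-ethyloctane.

2-bromo-4-ethyloctane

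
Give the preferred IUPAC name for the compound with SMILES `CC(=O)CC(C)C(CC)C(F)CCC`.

5-ethyl-6-fluoro-4-methylnonan-2-one

The longest carbon chain that includes the carbonyl has 9 carbons, so the parent hydride is nonane.
A ketone (C=O on an internal carbon) is the principal characteristic group, giving the suffix -one.
Choose the numbering such that numbering from this end puts the carbonyl group at C-2 rather than C-8.
That gives the carbonyl at C-2; an ethyl group at C-5; a fluoro group at C-6; a methyl group at C-4.
The substituents are ordered alphabetically, ignoring any di-/tri- multipliers.
Putting it together: 5-ethyl-6-fluoro-4-methylnonan-2-one.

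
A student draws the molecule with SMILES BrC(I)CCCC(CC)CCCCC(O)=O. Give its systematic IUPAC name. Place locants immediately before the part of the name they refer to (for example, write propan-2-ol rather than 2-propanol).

Counting along the main chain through the –COOH group gives 10 carbons: the parent is decane.
A carboxylic acid (terminal –COOH) is the principal characteristic group, giving the suffix -oic acid.
The numbering direction is chosen so that the carboxylic acid carbon is C-1 by definition.
With this numbering: a bromo group at C-10; an ethyl group at C-6; an iodo group at C-10.
Prefixes are listed alphabetically: bromo, ethyl, iodo.
Assembling the pieces gives 10-bromo-6-ethyl-10-iododecanoic acid.

10-bromo-6-ethyl-10-iododecanoic acid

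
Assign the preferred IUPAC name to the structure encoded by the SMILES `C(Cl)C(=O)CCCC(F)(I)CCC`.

1-chloro-6-fluoro-6-iodononan-2-one

The longest carbon chain that includes the carbonyl has 9 carbons, so the parent hydride is nonane.
The principal characteristic group is a ketone (C=O on an internal carbon), named with the suffix -one.
Number the chain so that numbering from this end puts the carbonyl group at C-2 rather than C-8.
That gives the carbonyl at C-2; a chloro group at C-1; a fluoro group at C-6; an iodo group at C-6.
Substituent prefixes are cited in alphabetical order (multiplying prefixes like di-/tri- are ignored for ordering).
The name is 1-chloro-6-fluoro-6-iodononan-2-one.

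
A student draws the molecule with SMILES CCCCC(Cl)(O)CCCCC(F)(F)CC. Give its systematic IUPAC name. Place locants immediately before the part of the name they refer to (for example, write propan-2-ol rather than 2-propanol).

5-chloro-10,10-difluorododecan-5-ol

The longest carbon chain that includes the –OH group has 12 carbons, so the parent hydride is dodecane.
The principal characteristic group is an alcohol (–OH), named with the suffix -ol.
Choose the numbering such that numbering from this end puts the hydroxyl group at C-5 rather than C-8.
That gives the hydroxyl at C-5; a chloro group at C-5; two fluoro groups at C-10.
The substituents are ordered alphabetically, ignoring any di-/tri- multipliers.
Putting it together: 5-chloro-10,10-difluorododecan-5-ol.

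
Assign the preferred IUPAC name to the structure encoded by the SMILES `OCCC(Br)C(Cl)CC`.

3-bromo-4-chlorohexan-1-ol

The longest carbon chain that includes the –OH group has 6 carbons, so the parent hydride is hexane.
An alcohol (–OH) is the principal characteristic group, giving the suffix -ol.
The numbering direction is chosen so that numbering from this end puts the hydroxyl group at C-1 rather than C-6.
That gives the hydroxyl at C-1; a bromo group at C-3; a chloro group at C-4.
The substituents are ordered alphabetically, ignoring any di-/tri- multipliers.
The name is 3-bromo-4-chlorohexan-1-ol.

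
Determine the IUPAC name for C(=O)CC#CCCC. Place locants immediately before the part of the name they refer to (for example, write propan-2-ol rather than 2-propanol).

hept-3-ynal

Counting along the main chain through the –CHO group and the multiple bond gives 7 carbons: the parent is heptane.
The highest-priority functional group is an aldehyde (terminal –CHO), so the name ends in -al.
A C≡C triple bond in the chain gives the infix -yne-.
The numbering direction is chosen so that the aldehyde carbon is C-1 by definition.
With this numbering: the triple bond between C-3 and C-4.
Putting it together: hept-3-ynal.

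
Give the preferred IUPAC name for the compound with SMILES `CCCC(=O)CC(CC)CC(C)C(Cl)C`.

Counting along the main chain through the carbonyl gives 10 carbons: the parent is decane.
The highest-priority functional group is a ketone (C=O on an internal carbon), so the name ends in -one.
The numbering direction is chosen so that numbering from this end puts the carbonyl group at C-4 rather than C-7.
This places the carbonyl at C-4; a chloro group at C-9; an ethyl group at C-6; a methyl group at C-8.
Prefixes are listed alphabetically: chloro, ethyl, methyl.
Putting it together: 9-chloro-6-ethyl-8-methyldecan-4-one.

9-chloro-6-ethyl-8-methyldecan-4-one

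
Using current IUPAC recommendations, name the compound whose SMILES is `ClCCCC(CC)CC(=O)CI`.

7-chloro-4-ethyl-1-iodoheptan-2-one

Counting along the main chain through the carbonyl gives 7 carbons: the parent is heptane.
A ketone (C=O on an internal carbon) is the principal characteristic group, giving the suffix -one.
Choose the numbering such that numbering from this end puts the carbonyl group at C-2 rather than C-6.
With this numbering: the carbonyl at C-2; a chloro group at C-7; an ethyl group at C-4; an iodo group at C-1.
The substituents are ordered alphabetically, ignoring any di-/tri- multipliers.
Assembling the pieces gives 7-chloro-4-ethyl-1-iodoheptan-2-one.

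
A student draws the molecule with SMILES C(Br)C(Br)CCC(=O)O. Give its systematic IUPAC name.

The longest chain bearing the –COOH group is 5 carbons long (pentane).
The highest-priority functional group is a carboxylic acid (terminal –COOH), so the name ends in -oic acid.
Number the chain so that the carboxylic acid carbon is C-1 by definition.
With this numbering: bromo groups at C-4 and C-5.
Assembling the pieces gives 4,5-dibromopentanoic acid.

4,5-dibromopentanoic acid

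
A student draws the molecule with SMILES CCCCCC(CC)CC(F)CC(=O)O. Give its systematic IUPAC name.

The longest carbon chain that includes the –COOH group has 10 carbons, so the parent hydride is decane.
The highest-priority functional group is a carboxylic acid (terminal –COOH), so the name ends in -oic acid.
Number the chain so that the carboxylic acid carbon is C-1 by definition.
That gives an ethyl group at C-5; a fluoro group at C-3.
Substituent prefixes are cited in alphabetical order (multiplying prefixes like di-/tri- are ignored for ordering).
Assembling the pieces gives 5-ethyl-3-fluorodecanoic acid.

5-ethyl-3-fluorodecanoic acid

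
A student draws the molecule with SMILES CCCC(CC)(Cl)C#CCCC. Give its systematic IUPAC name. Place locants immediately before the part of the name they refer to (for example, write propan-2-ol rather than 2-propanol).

The longest carbon chain that includes the multiple bond has 9 carbons, so the parent hydride is nonane.
A C≡C triple bond in the chain gives the infix -yne-.
Choose the numbering such that numbering from this end puts the triple bond at C-4 rather than C-5.
With this numbering: the triple bond between C-4 and C-5; a chloro group at C-6; an ethyl group at C-6.
Prefixes are listed alphabetically: chloro, ethyl.
The name is 6-chloro-6-ethylnon-4-yne.

6-chloro-6-ethylnon-4-yne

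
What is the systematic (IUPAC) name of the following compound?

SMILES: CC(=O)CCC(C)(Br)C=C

The longest chain bearing the carbonyl and the multiple bond is 7 carbons long (heptane).
The highest-priority functional group is a ketone (C=O on an internal carbon), so the name ends in -one.
There is one C=C double bond, indicated by the ending -ene.
Choose the numbering such that numbering from this end puts the carbonyl group at C-2 rather than C-6.
This places the carbonyl at C-2; the double bond between C-6 and C-7; a bromo group at C-5; a methyl group at C-5.
Prefixes are listed alphabetically: bromo, methyl.
Assembling the pieces gives 5-bromo-5-methylhept-6-en-2-one.

5-bromo-5-methylhept-6-en-2-one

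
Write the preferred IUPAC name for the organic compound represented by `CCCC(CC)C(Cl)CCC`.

4-chloro-5-ethyloctane

The longest continuous carbon chain has 8 atoms, so the parent hydride is octane.
Number the chain so that the locant sets are identical either way, so the alphabetically earlier chloro substituent takes the lower locant (4 rather than 5).
This places a chloro group at C-4; an ethyl group at C-5.
Substituent prefixes are cited in alphabetical order (multiplying prefixes like di-/tri- are ignored for ordering).
The name is 4-chloro-5-ethyloctane.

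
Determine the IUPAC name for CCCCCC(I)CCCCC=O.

6-iodoundecanal

Counting along the main chain through the –CHO group gives 11 carbons: the parent is undecane.
An aldehyde (terminal –CHO) is the principal characteristic group, giving the suffix -al.
Choose the numbering such that the aldehyde carbon is C-1 by definition.
This places an iodo group at C-6.
The name is 6-iodoundecanal.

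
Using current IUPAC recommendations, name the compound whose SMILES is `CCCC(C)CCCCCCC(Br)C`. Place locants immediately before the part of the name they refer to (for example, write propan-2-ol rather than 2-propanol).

The longest continuous carbon chain has 12 atoms, so the parent hydride is dodecane.
Choose the numbering such that the substituent locant set {2,9} is lower than {4,11} at the first point of difference.
That gives a bromo group at C-2; a methyl group at C-9.
The substituents are ordered alphabetically, ignoring any di-/tri- multipliers.
Putting it together: 2-bromo-9-methyldodecane.

2-bromo-9-methyldodecane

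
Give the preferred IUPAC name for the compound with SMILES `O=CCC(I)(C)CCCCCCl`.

The longest chain bearing the –CHO group is 8 carbons long (octane).
An aldehyde (terminal –CHO) is the principal characteristic group, giving the suffix -al.
Number the chain so that the aldehyde carbon is C-1 by definition.
That gives a chloro group at C-8; an iodo group at C-3; a methyl group at C-3.
Prefixes are listed alphabetically: chloro, iodo, methyl.
Assembling the pieces gives 8-chloro-3-iodo-3-methyloctanal.

8-chloro-3-iodo-3-methyloctanal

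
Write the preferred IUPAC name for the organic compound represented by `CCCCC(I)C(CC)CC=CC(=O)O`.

5-ethyl-6-iododec-2-enoic acid

The longest chain bearing the –COOH group and the multiple bond is 10 carbons long (decane).
The highest-priority functional group is a carboxylic acid (terminal –COOH), so the name ends in -oic acid.
There is one C=C double bond, indicated by the ending -ene.
The numbering direction is chosen so that the carboxylic acid carbon is C-1 by definition.
This places the double bond between C-2 and C-3; an ethyl group at C-5; an iodo group at C-6.
Substituent prefixes are cited in alphabetical order (multiplying prefixes like di-/tri- are ignored for ordering).
Assembling the pieces gives 5-ethyl-6-iododec-2-enoic acid.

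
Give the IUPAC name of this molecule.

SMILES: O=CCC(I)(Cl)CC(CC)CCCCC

The longest chain bearing the –CHO group is 10 carbons long (decane).
The principal characteristic group is an aldehyde (terminal –CHO), named with the suffix -al.
Choose the numbering such that the aldehyde carbon is C-1 by definition.
That gives a chloro group at C-3; an ethyl group at C-5; an iodo group at C-3.
Prefixes are listed alphabetically: chloro, ethyl, iodo.
The name is 3-chloro-5-ethyl-3-iododecanal.

3-chloro-5-ethyl-3-iododecanal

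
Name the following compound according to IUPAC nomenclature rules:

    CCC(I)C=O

2-iodobutanal

The longest chain bearing the –CHO group is 4 carbons long (butane).
The highest-priority functional group is an aldehyde (terminal –CHO), so the name ends in -al.
Choose the numbering such that the aldehyde carbon is C-1 by definition.
With this numbering: an iodo group at C-2.
Putting it together: 2-iodobutanal.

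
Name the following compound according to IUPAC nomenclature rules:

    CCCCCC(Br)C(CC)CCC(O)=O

Counting along the main chain through the –COOH group gives 10 carbons: the parent is decane.
The highest-priority functional group is a carboxylic acid (terminal –COOH), so the name ends in -oic acid.
Choose the numbering such that the carboxylic acid carbon is C-1 by definition.
With this numbering: a bromo group at C-5; an ethyl group at C-4.
Prefixes are listed alphabetically: bromo, ethyl.
The name is 5-bromo-4-ethyldecanoic acid.

5-bromo-4-ethyldecanoic acid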